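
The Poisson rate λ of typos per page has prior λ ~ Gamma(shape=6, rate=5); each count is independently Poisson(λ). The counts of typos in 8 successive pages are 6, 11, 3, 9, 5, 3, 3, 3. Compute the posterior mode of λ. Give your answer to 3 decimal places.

λ̂_MAP = 3.692

Σxᵢ = 6+11+3+9+5+3+3+3 = 43, with n = 8.
Posterior ∝ λ^5e^(−5λ) · λ^43e^(−8λ) = λ^48e^(−13λ), i.e. Gamma(shape=49, rate=13).
The mode of a Gamma(a, b) with a ≥ 1 (shape–rate) is (a−1)/b = 48/13 ≈ 3.692.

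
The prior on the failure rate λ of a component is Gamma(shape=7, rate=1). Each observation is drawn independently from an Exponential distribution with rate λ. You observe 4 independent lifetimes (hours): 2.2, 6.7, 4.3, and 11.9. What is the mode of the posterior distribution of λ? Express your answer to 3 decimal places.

λ̂_MAP = 0.383

The Exponential(rate=λ) likelihood is ∝ λ^n e^(−λΣtᵢ). Here n = 4 and Σtᵢ = 2.2 + 6.7 + 4.3 + 11.9 = 25.1.
Posterior ∝ λ^6e^(−1λ) · λ^4e^(−25.1λ) = λ^10e^(−26.1λ), i.e. Gamma(11, 26.1).
Mode = (a−1)/b = 10/26.1 ≈ 0.383.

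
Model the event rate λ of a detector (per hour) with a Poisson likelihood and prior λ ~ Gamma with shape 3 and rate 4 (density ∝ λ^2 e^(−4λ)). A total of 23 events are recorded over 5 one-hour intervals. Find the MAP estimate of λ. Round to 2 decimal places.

Σxᵢ = 23, n = 5.
Posterior ∝ λ^2e^(−4λ) · λ^23e^(−5λ) = λ^25e^(−9λ), i.e. Gamma(shape=26, rate=9).
The mode of a Gamma(a, b) with a ≥ 1 (shape–rate) is (a−1)/b = 25/9 ≈ 2.78.

λ̂_MAP = 2.78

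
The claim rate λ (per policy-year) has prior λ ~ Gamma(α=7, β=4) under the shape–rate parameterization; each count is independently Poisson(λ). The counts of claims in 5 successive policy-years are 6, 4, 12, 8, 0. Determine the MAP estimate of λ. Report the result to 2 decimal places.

λ̂_MAP = 4.00

Σxᵢ = 6+4+12+8+0 = 30, with n = 5.
Posterior ∝ λ^6e^(−4λ) · λ^30e^(−5λ) = λ^36e^(−9λ), i.e. Gamma(shape=37, rate=9).
The mode of a Gamma(a, b) with a ≥ 1 (shape–rate) is (a−1)/b = 36/9 ≈ 4.00.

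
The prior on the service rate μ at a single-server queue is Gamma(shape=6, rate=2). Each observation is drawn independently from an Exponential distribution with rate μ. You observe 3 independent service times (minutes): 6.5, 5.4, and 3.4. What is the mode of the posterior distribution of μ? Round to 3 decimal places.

μ̂_MAP = 0.462

The Exponential(rate=μ) likelihood is ∝ μ^n e^(−μΣtᵢ). Here n = 3 and Σtᵢ = 6.5 + 5.4 + 3.4 = 15.3.
Posterior ∝ μ^5e^(−2μ) · μ^3e^(−15.3μ) = μ^8e^(−17.3μ), i.e. Gamma(9, 17.3).
Mode = (a−1)/b = 8/17.3 ≈ 0.462.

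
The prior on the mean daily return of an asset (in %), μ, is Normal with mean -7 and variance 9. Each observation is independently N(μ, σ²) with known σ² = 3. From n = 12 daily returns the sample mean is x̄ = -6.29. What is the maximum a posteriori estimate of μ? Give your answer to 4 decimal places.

μ̂_MAP = -6.3092

n = 12, x̄ = -6.29.
For a Normal prior and Normal likelihood with known variance, the posterior is Normal; its mode equals its mean, the precision-weighted average.
Prior precision 1/σ₀² = 1/9; data precision n/σ² = 12/3 = 4.
μ̂ = ((1/9)·(-7) + 4·(-6.29)) / (1/9 + 4) = (-5836/225)/(37/9) = -5836/925 ≈ -6.3092.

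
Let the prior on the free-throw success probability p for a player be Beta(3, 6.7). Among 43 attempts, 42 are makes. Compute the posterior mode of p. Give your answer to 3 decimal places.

p̂_MAP = 0.868

Prior: Beta(3, 6.7).
Data: 42 successes in 43 trials. The binomial likelihood contributes p^42(1−p)^1, so the posterior is Beta(3+42, 6.7+1) = Beta(45, 7.7).
For Beta(a, b) with a, b > 1 the mode is (a−1)/(a+b−2) = 44/50.7 ≈ 0.868.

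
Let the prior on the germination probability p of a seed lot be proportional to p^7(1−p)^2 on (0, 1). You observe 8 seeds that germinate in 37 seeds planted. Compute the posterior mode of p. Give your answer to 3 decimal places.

p̂_MAP = 0.326

The prior density ∝ p^7(1−p)^2 is the kernel of Beta(8, 3).
Data: 8 successes in 37 trials. The binomial likelihood contributes p^8(1−p)^29, so the posterior is Beta(8+8, 3+29) = Beta(16, 32).
For Beta(a, b) with a, b > 1 the mode is (a−1)/(a+b−2) = 15/46 ≈ 0.326.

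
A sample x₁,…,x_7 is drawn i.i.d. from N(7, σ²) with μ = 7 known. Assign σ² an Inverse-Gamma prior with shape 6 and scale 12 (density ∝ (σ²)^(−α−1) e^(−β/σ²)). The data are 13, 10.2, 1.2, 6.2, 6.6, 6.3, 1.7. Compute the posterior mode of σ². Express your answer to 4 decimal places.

Sum of squared deviations about the known mean: SS = (13−7)² + (10.2−7)² + (1.2−7)² + (6.2−7)² + (6.6−7)² + (6.3−7)² + (1.7−7)² = 109.26.
The Normal likelihood contributes (σ²)^(−n/2) exp(−SS/(2σ²)), so the posterior is Inverse-Gamma(α + n/2, β + SS/2) = Inverse-Gamma(9.5, 66.63).
The mode of Inverse-Gamma(a, b) is b/(a+1) = 66.63/10.5 ≈ 6.3457.

σ̂²_MAP = 6.3457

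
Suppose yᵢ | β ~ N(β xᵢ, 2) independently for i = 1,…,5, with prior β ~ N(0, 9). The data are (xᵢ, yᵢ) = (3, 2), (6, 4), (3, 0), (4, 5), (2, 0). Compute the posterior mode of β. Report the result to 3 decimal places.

β̂_MAP = 0.674

log p(β | y) = −Σ(yᵢ − βxᵢ)²/(2·2) − β²/(2·9) + const.
Setting the derivative to zero: Σxᵢ(yᵢ − βxᵢ)/2 − β/9 = 0, so β = Σxᵢyᵢ / (Σxᵢ² + σ²/τ²).
Σxᵢyᵢ = 3·2 + 6·4 + 3·0 + 4·5 + 2·0 = 50; Σxᵢ² = 74; σ²/τ² = 2/9.
β̂_MAP = 50 / (74 + 2/9) = 50/(668/9) = 225/334 ≈ 0.674.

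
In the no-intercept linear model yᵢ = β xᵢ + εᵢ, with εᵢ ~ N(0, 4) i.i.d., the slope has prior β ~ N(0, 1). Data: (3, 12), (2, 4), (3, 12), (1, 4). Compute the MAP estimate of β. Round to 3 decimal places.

β̂_MAP = 3.111

log p(β | y) = −Σ(yᵢ − βxᵢ)²/(2·4) − β²/(2·1) + const.
Setting the derivative to zero: Σxᵢ(yᵢ − βxᵢ)/4 − β/1 = 0, so β = Σxᵢyᵢ / (Σxᵢ² + σ²/τ²).
Σxᵢyᵢ = 3·12 + 2·4 + 3·12 + 1·4 = 84; Σxᵢ² = 23; σ²/τ² = 4.
β̂_MAP = 84 / (23 + 4) = 84/27 ≈ 3.111.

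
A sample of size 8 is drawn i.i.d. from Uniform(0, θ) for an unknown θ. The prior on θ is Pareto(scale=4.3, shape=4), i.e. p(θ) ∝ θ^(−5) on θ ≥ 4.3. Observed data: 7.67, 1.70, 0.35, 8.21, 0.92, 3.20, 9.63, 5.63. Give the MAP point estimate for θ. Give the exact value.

The Uniform(0, θ) likelihood is θ^(−n) for θ ≥ max(xᵢ), zero otherwise. Here max(xᵢ) = 9.63.
Posterior ∝ θ^(−5) · θ^(−8) = θ^(−13) on θ ≥ max(4.3, 9.63) = 9.63.
This density is strictly decreasing in θ, so the posterior mode lies at the lower boundary of the support.

θ̂_MAP = 9.63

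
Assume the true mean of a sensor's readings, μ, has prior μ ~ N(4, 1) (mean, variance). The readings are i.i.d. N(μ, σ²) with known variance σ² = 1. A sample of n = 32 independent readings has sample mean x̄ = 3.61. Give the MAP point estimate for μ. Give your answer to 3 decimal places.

n = 32, x̄ = 3.61.
For a Normal prior and Normal likelihood with known variance, the posterior is Normal; its mode equals its mean, the precision-weighted average.
Prior precision 1/σ₀² = 1/1 = 1; data precision n/σ² = 32/1 = 32.
μ̂ = (1·4 + 32·3.61) / (1 + 32) = 119.52/33 = 996/275 ≈ 3.622.

μ̂_MAP = 3.622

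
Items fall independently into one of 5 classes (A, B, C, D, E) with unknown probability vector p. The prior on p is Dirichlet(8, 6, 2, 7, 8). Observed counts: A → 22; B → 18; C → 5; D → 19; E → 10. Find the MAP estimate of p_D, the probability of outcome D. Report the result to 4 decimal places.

The posterior is Dirichlet(αᵢ + nᵢ) = Dirichlet(30, 24, 7, 26, 18).
For a Dirichlet(a₁,…,a_K) with all aᵢ > 1, the mode has j-th component (aⱼ − 1)/(Σaᵢ − K).
Here Σaᵢ = 105 and K = 5, so p_D = (26 − 1)/(105 − 5) = 25/100 ≈ 0.2500.

MAP estimate of p_D = 0.2500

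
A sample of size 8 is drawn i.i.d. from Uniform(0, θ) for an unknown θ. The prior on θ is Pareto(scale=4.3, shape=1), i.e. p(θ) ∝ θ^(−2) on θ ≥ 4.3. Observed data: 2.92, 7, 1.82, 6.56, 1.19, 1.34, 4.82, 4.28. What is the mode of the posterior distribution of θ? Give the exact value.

The Uniform(0, θ) likelihood is θ^(−n) for θ ≥ max(xᵢ), zero otherwise. Here max(xᵢ) = 7.
Posterior ∝ θ^(−2) · θ^(−8) = θ^(−10) on θ ≥ max(4.3, 7) = 7.
This density is strictly decreasing in θ, so the posterior mode lies at the lower boundary of the support.

θ̂_MAP = 7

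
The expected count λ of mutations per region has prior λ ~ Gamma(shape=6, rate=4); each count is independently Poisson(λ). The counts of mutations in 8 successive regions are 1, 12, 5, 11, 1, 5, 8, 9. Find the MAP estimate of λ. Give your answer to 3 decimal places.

λ̂_MAP = 4.750

Σxᵢ = 1+12+5+11+1+5+8+9 = 52, with n = 8.
Posterior ∝ λ^5e^(−4λ) · λ^52e^(−8λ) = λ^57e^(−12λ), i.e. Gamma(shape=58, rate=12).
The mode of a Gamma(a, b) with a ≥ 1 (shape–rate) is (a−1)/b = 57/12 ≈ 4.750.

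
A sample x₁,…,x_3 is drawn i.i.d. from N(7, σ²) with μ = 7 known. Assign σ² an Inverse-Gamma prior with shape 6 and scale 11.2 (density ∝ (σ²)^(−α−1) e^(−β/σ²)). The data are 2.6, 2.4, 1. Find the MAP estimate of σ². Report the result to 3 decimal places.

Sum of squared deviations about the known mean: SS = (2.6−7)² + (2.4−7)² + (1−7)² = 76.52.
The Normal likelihood contributes (σ²)^(−n/2) exp(−SS/(2σ²)), so the posterior is Inverse-Gamma(α + n/2, β + SS/2) = Inverse-Gamma(7.5, 49.46).
The mode of Inverse-Gamma(a, b) is b/(a+1) = 49.46/8.5 ≈ 5.819.

σ̂²_MAP = 5.819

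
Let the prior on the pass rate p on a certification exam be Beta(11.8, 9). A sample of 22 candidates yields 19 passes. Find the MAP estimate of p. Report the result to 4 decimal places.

Prior: Beta(11.8, 9).
Data: 19 successes in 22 trials. The binomial likelihood contributes p^19(1−p)^3, so the posterior is Beta(11.8+19, 9+3) = Beta(30.8, 12).
For Beta(a, b) with a, b > 1 the mode is (a−1)/(a+b−2) = 29.8/40.8 ≈ 0.7304.

p̂_MAP = 0.7304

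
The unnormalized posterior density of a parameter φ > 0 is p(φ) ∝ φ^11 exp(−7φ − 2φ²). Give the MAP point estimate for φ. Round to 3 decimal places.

ℓ'(φ) = 11/φ − 7 − 4φ. Setting this to zero and multiplying by φ: 4φ² + 7φ − 11 = 0.
φ = (−7 + √(7² + 4·4·11)) / (2·4) = (−7 + √225) / 8 = (−7 + 15)/8 = 1.
ℓ''(φ) = −11/φ² − 4 < 0, confirming a maximum.

φ̂_MAP = 1.000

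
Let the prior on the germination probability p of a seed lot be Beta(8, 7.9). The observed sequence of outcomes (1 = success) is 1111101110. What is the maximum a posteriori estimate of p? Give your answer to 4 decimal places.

p̂_MAP = 0.6276

Prior: Beta(8, 7.9).
Data: 8 successes in 10 trials (from the sequence). The binomial likelihood contributes p^8(1−p)^2, so the posterior is Beta(8+8, 7.9+2) = Beta(16, 9.9).
For Beta(a, b) with a, b > 1 the mode is (a−1)/(a+b−2) = 15/23.9 ≈ 0.6276.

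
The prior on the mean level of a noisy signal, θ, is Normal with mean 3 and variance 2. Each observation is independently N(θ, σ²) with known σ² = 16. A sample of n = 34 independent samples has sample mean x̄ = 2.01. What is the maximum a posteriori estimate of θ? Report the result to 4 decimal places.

θ̂_MAP = 2.1986

n = 34, x̄ = 2.01.
For a Normal prior and Normal likelihood with known variance, the posterior is Normal; its mode equals its mean, the precision-weighted average.
Prior precision 1/σ₀² = 1/2 = 0.5; data precision n/σ² = 34/16 = 2.125.
θ̂ = (0.5·3 + 2.125·2.01) / (0.5 + 2.125) = 5.77125/2.625 = 1539/700 ≈ 2.1986.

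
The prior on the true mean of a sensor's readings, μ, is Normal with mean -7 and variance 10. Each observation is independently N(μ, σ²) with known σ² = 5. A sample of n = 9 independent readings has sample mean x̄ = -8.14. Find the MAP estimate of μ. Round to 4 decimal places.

μ̂_MAP = -8.0800

n = 9, x̄ = -8.14.
For a Normal prior and Normal likelihood with known variance, the posterior is Normal; its mode equals its mean, the precision-weighted average.
Prior precision 1/σ₀² = 1/10 = 0.1; data precision n/σ² = 9/5 = 1.8.
μ̂ = (0.1·(-7) + 1.8·(-8.14)) / (0.1 + 1.8) = (-15.352)/1.9 = -8.0800.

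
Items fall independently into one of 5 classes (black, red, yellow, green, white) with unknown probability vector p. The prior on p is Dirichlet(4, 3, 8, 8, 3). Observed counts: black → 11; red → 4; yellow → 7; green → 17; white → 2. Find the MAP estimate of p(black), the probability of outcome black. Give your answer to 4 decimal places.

The posterior is Dirichlet(αᵢ + nᵢ) = Dirichlet(15, 7, 15, 25, 5).
For a Dirichlet(a₁,…,a_K) with all aᵢ > 1, the mode has j-th component (aⱼ − 1)/(Σaᵢ − K).
Here Σaᵢ = 67 and K = 5, so p(black) = (15 − 1)/(67 − 5) = 14/62 ≈ 0.2258.

MAP estimate of p(black) = 0.2258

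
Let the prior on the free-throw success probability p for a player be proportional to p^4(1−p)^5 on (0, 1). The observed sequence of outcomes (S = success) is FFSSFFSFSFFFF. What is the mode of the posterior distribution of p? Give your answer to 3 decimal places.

The prior density ∝ p^4(1−p)^5 is the kernel of Beta(5, 6).
Data: 4 successes in 13 trials (from the sequence). The binomial likelihood contributes p^4(1−p)^9, so the posterior is Beta(5+4, 6+9) = Beta(9, 15).
For Beta(a, b) with a, b > 1 the mode is (a−1)/(a+b−2) = 8/22 ≈ 0.364.

p̂_MAP = 0.364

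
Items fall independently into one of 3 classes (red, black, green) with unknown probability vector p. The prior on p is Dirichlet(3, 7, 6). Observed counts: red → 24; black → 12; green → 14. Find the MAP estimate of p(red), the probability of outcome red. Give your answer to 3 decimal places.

MAP estimate of p(red) = 0.413

The posterior is Dirichlet(αᵢ + nᵢ) = Dirichlet(27, 19, 20).
For a Dirichlet(a₁,…,a_K) with all aᵢ > 1, the mode has j-th component (aⱼ − 1)/(Σaᵢ − K).
Here Σaᵢ = 66 and K = 3, so p(red) = (27 − 1)/(66 − 3) = 26/63 ≈ 0.413.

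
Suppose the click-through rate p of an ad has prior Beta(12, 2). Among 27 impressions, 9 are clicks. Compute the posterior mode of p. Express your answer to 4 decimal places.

Prior: Beta(12, 2).
Data: 9 successes in 27 trials. The binomial likelihood contributes p^9(1−p)^18, so the posterior is Beta(12+9, 2+18) = Beta(21, 20).
For Beta(a, b) with a, b > 1 the mode is (a−1)/(a+b−2) = 20/39 ≈ 0.5128.

p̂_MAP = 0.5128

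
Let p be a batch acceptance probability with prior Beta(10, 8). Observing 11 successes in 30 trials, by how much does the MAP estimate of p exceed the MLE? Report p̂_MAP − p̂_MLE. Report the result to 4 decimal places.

MAP − MLE = 0.0681

Posterior is Beta(21, 27); MAP = (21−1)/(48−2) = 20/46 ≈ 0.43478.
MLE ignores the prior: p̂_MLE = k/n = 11/30 ≈ 0.36667.
Difference = 20/46 − 11/30 = 47/690 ≈ 0.0681.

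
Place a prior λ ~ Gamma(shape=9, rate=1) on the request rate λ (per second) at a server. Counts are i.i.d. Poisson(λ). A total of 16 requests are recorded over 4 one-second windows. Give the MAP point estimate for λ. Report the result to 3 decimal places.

λ̂_MAP = 4.800

Σxᵢ = 16, n = 4.
Posterior ∝ λ^8e^(−1λ) · λ^16e^(−4λ) = λ^24e^(−5λ), i.e. Gamma(shape=25, rate=5).
The mode of a Gamma(a, b) with a ≥ 1 (shape–rate) is (a−1)/b = 24/5 ≈ 4.800.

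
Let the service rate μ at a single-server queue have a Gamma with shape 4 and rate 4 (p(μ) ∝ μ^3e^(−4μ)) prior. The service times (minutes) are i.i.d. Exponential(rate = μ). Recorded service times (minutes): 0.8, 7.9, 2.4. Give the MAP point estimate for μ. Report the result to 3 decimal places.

The Exponential(rate=μ) likelihood is ∝ μ^n e^(−μΣtᵢ). Here n = 3 and Σtᵢ = 0.8 + 7.9 + 2.4 = 11.1.
Posterior ∝ μ^3e^(−4μ) · μ^3e^(−11.1μ) = μ^6e^(−15.1μ), i.e. Gamma(7, 15.1).
Mode = (a−1)/b = 6/15.1 ≈ 0.397.

μ̂_MAP = 0.397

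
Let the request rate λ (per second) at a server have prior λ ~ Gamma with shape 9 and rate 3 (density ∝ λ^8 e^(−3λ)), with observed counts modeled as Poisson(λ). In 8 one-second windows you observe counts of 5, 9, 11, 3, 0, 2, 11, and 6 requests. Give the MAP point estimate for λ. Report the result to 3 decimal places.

Σxᵢ = 5+9+11+3+0+2+11+6 = 47, with n = 8.
Posterior ∝ λ^8e^(−3λ) · λ^47e^(−8λ) = λ^55e^(−11λ), i.e. Gamma(shape=56, rate=11).
The mode of a Gamma(a, b) with a ≥ 1 (shape–rate) is (a−1)/b = 55/11 ≈ 5.000.

λ̂_MAP = 5.000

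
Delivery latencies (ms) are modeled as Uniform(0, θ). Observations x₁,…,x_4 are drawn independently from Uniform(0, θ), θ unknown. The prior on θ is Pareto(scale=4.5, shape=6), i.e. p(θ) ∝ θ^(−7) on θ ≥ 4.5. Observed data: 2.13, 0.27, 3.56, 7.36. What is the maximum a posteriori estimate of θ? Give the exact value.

θ̂_MAP = 7.36

The Uniform(0, θ) likelihood is θ^(−n) for θ ≥ max(xᵢ), zero otherwise. Here max(xᵢ) = 7.36.
Posterior ∝ θ^(−7) · θ^(−4) = θ^(−11) on θ ≥ max(4.5, 7.36) = 7.36.
This density is strictly decreasing in θ, so the posterior mode lies at the lower boundary of the support.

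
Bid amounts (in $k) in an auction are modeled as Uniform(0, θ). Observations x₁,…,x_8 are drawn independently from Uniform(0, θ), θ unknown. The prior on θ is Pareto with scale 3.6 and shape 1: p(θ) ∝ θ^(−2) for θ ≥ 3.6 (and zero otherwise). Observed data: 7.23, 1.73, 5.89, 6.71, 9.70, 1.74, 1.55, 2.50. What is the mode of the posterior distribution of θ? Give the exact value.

θ̂_MAP = 9.70

The Uniform(0, θ) likelihood is θ^(−n) for θ ≥ max(xᵢ), zero otherwise. Here max(xᵢ) = 9.70.
Posterior ∝ θ^(−2) · θ^(−8) = θ^(−10) on θ ≥ max(3.6, 9.70) = 9.70.
This density is strictly decreasing in θ, so the posterior mode lies at the lower boundary of the support.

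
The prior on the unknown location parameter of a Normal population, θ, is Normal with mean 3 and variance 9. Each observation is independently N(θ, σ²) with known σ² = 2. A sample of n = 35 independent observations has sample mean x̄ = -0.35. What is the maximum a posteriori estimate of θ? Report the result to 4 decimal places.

n = 35, x̄ = -0.35.
For a Normal prior and Normal likelihood with known variance, the posterior is Normal; its mode equals its mean, the precision-weighted average.
Prior precision 1/σ₀² = 1/9; data precision n/σ² = 35/2 = 17.5.
θ̂ = ((1/9)·3 + 17.5·(-0.35)) / (1/9 + 17.5) = (-139/24)/(317/18) = -417/1268 ≈ -0.3289.

θ̂_MAP = -0.3289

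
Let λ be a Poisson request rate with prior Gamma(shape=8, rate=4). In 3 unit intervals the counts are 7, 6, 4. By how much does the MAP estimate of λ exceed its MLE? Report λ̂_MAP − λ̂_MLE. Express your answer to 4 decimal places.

MAP − MLE = -2.2381

Σxᵢ = 17. Posterior is Gamma(25, 7); MAP = (25−1)/7 = 24/7 ≈ 3.42857.
MLE = x̄ = 17/3 ≈ 5.66667.
Difference = 24/7 − 17/3 = -47/21 ≈ -2.2381.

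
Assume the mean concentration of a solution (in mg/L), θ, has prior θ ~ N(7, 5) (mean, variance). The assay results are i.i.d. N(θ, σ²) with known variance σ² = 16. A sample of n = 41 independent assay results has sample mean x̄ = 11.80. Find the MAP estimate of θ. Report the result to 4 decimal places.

θ̂_MAP = 11.4525

n = 41, x̄ = 11.80.
For a Normal prior and Normal likelihood with known variance, the posterior is Normal; its mode equals its mean, the precision-weighted average.
Prior precision 1/σ₀² = 1/5 = 0.2; data precision n/σ² = 41/16 = 2.5625.
θ̂ = (0.2·7 + 2.5625·11.8) / (0.2 + 2.5625) = 31.6375/2.7625 = 2531/221 ≈ 11.4525.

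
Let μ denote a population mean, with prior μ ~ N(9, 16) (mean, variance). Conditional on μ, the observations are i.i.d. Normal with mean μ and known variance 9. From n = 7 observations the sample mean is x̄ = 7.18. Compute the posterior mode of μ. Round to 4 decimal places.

n = 7, x̄ = 7.18.
For a Normal prior and Normal likelihood with known variance, the posterior is Normal; its mode equals its mean, the precision-weighted average.
Prior precision 1/σ₀² = 1/16 = 0.0625; data precision n/σ² = 7/9.
μ̂ = (0.0625·9 + (7/9)·7.18) / (0.0625 + 7/9) = (22129/3600)/(121/144) = 22129/3025 ≈ 7.3154.

μ̂_MAP = 7.3154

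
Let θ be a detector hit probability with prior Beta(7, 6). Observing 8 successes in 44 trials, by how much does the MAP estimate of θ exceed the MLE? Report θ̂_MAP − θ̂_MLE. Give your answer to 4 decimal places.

MAP − MLE = 0.0727

Posterior is Beta(15, 42); MAP = (15−1)/(57−2) = 14/55 ≈ 0.25455.
MLE ignores the prior: θ̂_MLE = k/n = 8/44 ≈ 0.18182.
Difference = 14/55 − 8/44 = 4/55 ≈ 0.0727.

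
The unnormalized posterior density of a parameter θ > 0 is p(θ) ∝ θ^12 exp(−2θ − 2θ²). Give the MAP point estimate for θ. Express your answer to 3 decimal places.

ℓ'(θ) = 12/θ − 2 − 4θ. Setting this to zero and multiplying by θ: 4θ² + 2θ − 12 = 0.
θ = (−2 + √(2² + 4·4·12)) / (2·4) = (−2 + √196) / 8 = (−2 + 14)/8 = 3/2.
ℓ''(θ) = −12/θ² − 4 < 0, confirming a maximum.

θ̂_MAP = 1.500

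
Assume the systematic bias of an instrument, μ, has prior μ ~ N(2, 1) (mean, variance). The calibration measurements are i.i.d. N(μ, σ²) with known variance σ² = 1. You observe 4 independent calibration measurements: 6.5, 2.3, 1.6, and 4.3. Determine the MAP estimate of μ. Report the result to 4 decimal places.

n = 4; x̄ = (6.5 + 2.3 + 1.6 + 4.3)/4 = 14.7/4 = 3.675.
For a Normal prior and Normal likelihood with known variance, the posterior is Normal; its mode equals its mean, the precision-weighted average.
Prior precision 1/σ₀² = 1/1 = 1; data precision n/σ² = 4/1 = 4.
μ̂ = (1·2 + 4·3.675) / (1 + 4) = 16.7/5 = 3.3400.

μ̂_MAP = 3.3400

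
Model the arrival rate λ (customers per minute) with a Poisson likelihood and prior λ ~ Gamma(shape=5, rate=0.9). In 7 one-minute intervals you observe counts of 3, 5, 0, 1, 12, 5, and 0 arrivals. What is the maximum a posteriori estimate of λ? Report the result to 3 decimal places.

λ̂_MAP = 3.797

Σxᵢ = 3+5+0+1+12+5+0 = 26, with n = 7.
Posterior ∝ λ^4e^(−0.9λ) · λ^26e^(−7λ) = λ^30e^(−7.9λ), i.e. Gamma(shape=31, rate=7.9).
The mode of a Gamma(a, b) with a ≥ 1 (shape–rate) is (a−1)/b = 30/7.9 ≈ 3.797.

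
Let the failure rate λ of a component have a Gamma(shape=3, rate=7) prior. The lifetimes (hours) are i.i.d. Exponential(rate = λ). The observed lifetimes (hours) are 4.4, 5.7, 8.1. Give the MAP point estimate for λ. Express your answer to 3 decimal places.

λ̂_MAP = 0.198

The Exponential(rate=λ) likelihood is ∝ λ^n e^(−λΣtᵢ). Here n = 3 and Σtᵢ = 4.4 + 5.7 + 8.1 = 18.2.
Posterior ∝ λ^2e^(−7λ) · λ^3e^(−18.2λ) = λ^5e^(−25.2λ), i.e. Gamma(6, 25.2).
Mode = (a−1)/b = 5/25.2 ≈ 0.198.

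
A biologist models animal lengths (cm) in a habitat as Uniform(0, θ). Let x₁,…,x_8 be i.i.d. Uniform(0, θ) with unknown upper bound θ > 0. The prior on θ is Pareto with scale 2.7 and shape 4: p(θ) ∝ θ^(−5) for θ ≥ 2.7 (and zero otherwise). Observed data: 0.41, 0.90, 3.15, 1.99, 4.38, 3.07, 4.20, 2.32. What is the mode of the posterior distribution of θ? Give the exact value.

θ̂_MAP = 4.38

The Uniform(0, θ) likelihood is θ^(−n) for θ ≥ max(xᵢ), zero otherwise. Here max(xᵢ) = 4.38.
Posterior ∝ θ^(−5) · θ^(−8) = θ^(−13) on θ ≥ max(2.7, 4.38) = 4.38.
This density is strictly decreasing in θ, so the posterior mode lies at the lower boundary of the support.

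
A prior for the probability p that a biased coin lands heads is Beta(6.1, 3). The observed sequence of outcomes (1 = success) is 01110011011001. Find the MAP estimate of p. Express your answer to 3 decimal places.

Prior: Beta(6.1, 3).
Data: 8 successes in 14 trials (from the sequence). The binomial likelihood contributes p^8(1−p)^6, so the posterior is Beta(6.1+8, 3+6) = Beta(14.1, 9).
For Beta(a, b) with a, b > 1 the mode is (a−1)/(a+b−2) = 13.1/21.1 ≈ 0.621.

p̂_MAP = 0.621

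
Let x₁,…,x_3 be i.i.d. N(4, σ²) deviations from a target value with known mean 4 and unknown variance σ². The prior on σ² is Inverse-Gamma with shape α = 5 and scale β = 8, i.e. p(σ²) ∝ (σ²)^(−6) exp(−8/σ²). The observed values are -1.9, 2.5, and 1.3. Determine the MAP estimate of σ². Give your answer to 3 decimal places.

σ̂²_MAP = 4.023

Sum of squared deviations about the known mean: SS = (-1.9−4)² + (2.5−4)² + (1.3−4)² = 44.35.
The Normal likelihood contributes (σ²)^(−n/2) exp(−SS/(2σ²)), so the posterior is Inverse-Gamma(α + n/2, β + SS/2) = Inverse-Gamma(6.5, 30.175).
The mode of Inverse-Gamma(a, b) is b/(a+1) = 30.175/7.5 ≈ 4.023.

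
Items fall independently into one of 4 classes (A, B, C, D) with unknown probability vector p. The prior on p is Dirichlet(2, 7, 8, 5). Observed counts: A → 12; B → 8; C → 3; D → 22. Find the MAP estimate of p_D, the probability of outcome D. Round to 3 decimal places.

The posterior is Dirichlet(αᵢ + nᵢ) = Dirichlet(14, 15, 11, 27).
For a Dirichlet(a₁,…,a_K) with all aᵢ > 1, the mode has j-th component (aⱼ − 1)/(Σaᵢ − K).
Here Σaᵢ = 67 and K = 4, so p_D = (27 − 1)/(67 − 4) = 26/63 ≈ 0.413.

MAP estimate of p_D = 0.413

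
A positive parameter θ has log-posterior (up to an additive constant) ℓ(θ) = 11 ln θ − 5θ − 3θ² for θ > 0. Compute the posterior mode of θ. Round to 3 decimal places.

ℓ'(θ) = 11/θ − 5 − 6θ. Setting this to zero and multiplying by θ: 6θ² + 5θ − 11 = 0.
θ = (−5 + √(5² + 4·6·11)) / (2·6) = (−5 + √289) / 12 = (−5 + 17)/12 = 1.
ℓ''(θ) = −11/θ² − 6 < 0, confirming a maximum.

θ̂_MAP = 1.000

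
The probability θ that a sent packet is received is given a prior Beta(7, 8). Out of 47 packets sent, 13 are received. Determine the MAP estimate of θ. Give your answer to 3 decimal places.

θ̂_MAP = 0.317

Prior: Beta(7, 8).
Data: 13 successes in 47 trials. The binomial likelihood contributes θ^13(1−θ)^34, so the posterior is Beta(7+13, 8+34) = Beta(20, 42).
For Beta(a, b) with a, b > 1 the mode is (a−1)/(a+b−2) = 19/60 ≈ 0.317.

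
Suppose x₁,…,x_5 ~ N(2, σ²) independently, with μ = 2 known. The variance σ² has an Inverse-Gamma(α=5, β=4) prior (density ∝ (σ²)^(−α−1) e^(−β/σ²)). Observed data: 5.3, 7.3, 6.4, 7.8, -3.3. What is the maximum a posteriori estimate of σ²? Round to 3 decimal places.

σ̂²_MAP = 7.534

Sum of squared deviations about the known mean: SS = (5.3−2)² + (7.3−2)² + (6.4−2)² + (7.8−2)² + (-3.3−2)² = 120.07.
The Normal likelihood contributes (σ²)^(−n/2) exp(−SS/(2σ²)), so the posterior is Inverse-Gamma(α + n/2, β + SS/2) = Inverse-Gamma(7.5, 64.035).
The mode of Inverse-Gamma(a, b) is b/(a+1) = 64.035/8.5 ≈ 7.534.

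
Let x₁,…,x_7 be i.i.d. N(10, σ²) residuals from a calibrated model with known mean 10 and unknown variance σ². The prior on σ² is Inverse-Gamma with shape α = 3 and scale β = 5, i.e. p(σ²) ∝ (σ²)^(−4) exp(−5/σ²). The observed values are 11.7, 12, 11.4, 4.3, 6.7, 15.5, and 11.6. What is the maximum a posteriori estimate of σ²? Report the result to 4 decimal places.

σ̂²_MAP = 6.3360

Sum of squared deviations about the known mean: SS = (11.7−10)² + (12−10)² + (11.4−10)² + (4.3−10)² + (6.7−10)² + (15.5−10)² + (11.6−10)² = 85.04.
The Normal likelihood contributes (σ²)^(−n/2) exp(−SS/(2σ²)), so the posterior is Inverse-Gamma(α + n/2, β + SS/2) = Inverse-Gamma(6.5, 47.52).
The mode of Inverse-Gamma(a, b) is b/(a+1) = 47.52/7.5 ≈ 6.3360.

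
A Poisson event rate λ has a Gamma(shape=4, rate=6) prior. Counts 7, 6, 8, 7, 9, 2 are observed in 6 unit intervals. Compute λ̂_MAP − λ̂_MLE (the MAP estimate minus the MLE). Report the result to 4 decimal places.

MAP − MLE = -3.0000

Σxᵢ = 39. Posterior is Gamma(43, 12); MAP = (43−1)/12 = 42/12 ≈ 3.50000.
MLE = x̄ = 39/6 ≈ 6.50000.
Difference = 42/12 − 39/6 = -3 ≈ -3.0000.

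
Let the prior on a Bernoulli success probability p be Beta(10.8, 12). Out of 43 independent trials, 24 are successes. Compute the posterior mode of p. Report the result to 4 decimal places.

p̂_MAP = 0.5298

Prior: Beta(10.8, 12).
Data: 24 successes in 43 trials. The binomial likelihood contributes p^24(1−p)^19, so the posterior is Beta(10.8+24, 12+19) = Beta(34.8, 31).
For Beta(a, b) with a, b > 1 the mode is (a−1)/(a+b−2) = 33.8/63.8 ≈ 0.5298.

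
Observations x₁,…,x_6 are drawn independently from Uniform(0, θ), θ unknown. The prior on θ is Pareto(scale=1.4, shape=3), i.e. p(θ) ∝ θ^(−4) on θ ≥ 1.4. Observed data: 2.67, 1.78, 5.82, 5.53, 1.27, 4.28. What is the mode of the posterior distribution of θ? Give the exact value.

θ̂_MAP = 5.82

The Uniform(0, θ) likelihood is θ^(−n) for θ ≥ max(xᵢ), zero otherwise. Here max(xᵢ) = 5.82.
Posterior ∝ θ^(−4) · θ^(−6) = θ^(−10) on θ ≥ max(1.4, 5.82) = 5.82.
This density is strictly decreasing in θ, so the posterior mode lies at the lower boundary of the support.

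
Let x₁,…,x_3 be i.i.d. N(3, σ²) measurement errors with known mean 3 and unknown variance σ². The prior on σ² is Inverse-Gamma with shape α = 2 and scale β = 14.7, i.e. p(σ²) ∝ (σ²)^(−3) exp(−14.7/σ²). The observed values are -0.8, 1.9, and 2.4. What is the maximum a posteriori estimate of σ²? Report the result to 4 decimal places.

Sum of squared deviations about the known mean: SS = (-0.8−3)² + (1.9−3)² + (2.4−3)² = 16.01.
The Normal likelihood contributes (σ²)^(−n/2) exp(−SS/(2σ²)), so the posterior is Inverse-Gamma(α + n/2, β + SS/2) = Inverse-Gamma(3.5, 22.705).
The mode of Inverse-Gamma(a, b) is b/(a+1) = 22.705/4.5 ≈ 5.0456.

σ̂²_MAP = 5.0456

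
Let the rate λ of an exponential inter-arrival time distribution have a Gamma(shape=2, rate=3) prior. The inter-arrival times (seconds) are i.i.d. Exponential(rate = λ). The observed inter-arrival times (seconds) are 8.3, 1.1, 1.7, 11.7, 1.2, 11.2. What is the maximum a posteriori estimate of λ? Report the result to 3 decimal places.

The Exponential(rate=λ) likelihood is ∝ λ^n e^(−λΣtᵢ). Here n = 6 and Σtᵢ = 8.3 + 1.1 + 1.7 + 11.7 + 1.2 + 11.2 = 35.2.
Posterior ∝ λe^(−3λ) · λ^6e^(−35.2λ) = λ^7e^(−38.2λ), i.e. Gamma(8, 38.2).
Mode = (a−1)/b = 7/38.2 ≈ 0.183.

λ̂_MAP = 0.183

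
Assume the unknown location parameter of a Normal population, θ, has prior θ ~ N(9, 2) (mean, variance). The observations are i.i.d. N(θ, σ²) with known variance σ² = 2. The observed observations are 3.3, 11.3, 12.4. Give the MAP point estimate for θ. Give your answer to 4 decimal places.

θ̂_MAP = 9.0000

n = 3; x̄ = (3.3 + 11.3 + 12.4)/3 = 27/3 = 9.
For a Normal prior and Normal likelihood with known variance, the posterior is Normal; its mode equals its mean, the precision-weighted average.
Prior precision 1/σ₀² = 1/2 = 0.5; data precision n/σ² = 3/2 = 1.5.
θ̂ = (0.5·9 + 1.5·9) / (0.5 + 1.5) = 18/2 = 9.0000.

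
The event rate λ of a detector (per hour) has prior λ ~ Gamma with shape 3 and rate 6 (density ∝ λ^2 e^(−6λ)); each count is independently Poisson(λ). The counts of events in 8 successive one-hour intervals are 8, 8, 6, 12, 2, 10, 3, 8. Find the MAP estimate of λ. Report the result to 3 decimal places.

λ̂_MAP = 4.214

Σxᵢ = 8+8+6+12+2+10+3+8 = 57, with n = 8.
Posterior ∝ λ^2e^(−6λ) · λ^57e^(−8λ) = λ^59e^(−14λ), i.e. Gamma(shape=60, rate=14).
The mode of a Gamma(a, b) with a ≥ 1 (shape–rate) is (a−1)/b = 59/14 ≈ 4.214.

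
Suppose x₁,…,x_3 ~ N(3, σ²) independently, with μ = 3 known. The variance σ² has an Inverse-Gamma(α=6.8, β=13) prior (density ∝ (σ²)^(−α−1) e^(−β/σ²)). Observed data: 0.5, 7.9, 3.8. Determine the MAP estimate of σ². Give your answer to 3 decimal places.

Sum of squared deviations about the known mean: SS = (0.5−3)² + (7.9−3)² + (3.8−3)² = 30.9.
The Normal likelihood contributes (σ²)^(−n/2) exp(−SS/(2σ²)), so the posterior is Inverse-Gamma(α + n/2, β + SS/2) = Inverse-Gamma(8.3, 28.45).
The mode of Inverse-Gamma(a, b) is b/(a+1) = 28.45/9.3 ≈ 3.059.

σ̂²_MAP = 3.059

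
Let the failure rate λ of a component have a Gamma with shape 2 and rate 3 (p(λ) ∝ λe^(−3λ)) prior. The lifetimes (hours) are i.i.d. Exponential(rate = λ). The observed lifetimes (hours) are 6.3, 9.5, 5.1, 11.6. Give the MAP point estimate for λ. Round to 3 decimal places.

The Exponential(rate=λ) likelihood is ∝ λ^n e^(−λΣtᵢ). Here n = 4 and Σtᵢ = 6.3 + 9.5 + 5.1 + 11.6 = 32.5.
Posterior ∝ λe^(−3λ) · λ^4e^(−32.5λ) = λ^5e^(−35.5λ), i.e. Gamma(6, 35.5).
Mode = (a−1)/b = 5/35.5 ≈ 0.141.

λ̂_MAP = 0.141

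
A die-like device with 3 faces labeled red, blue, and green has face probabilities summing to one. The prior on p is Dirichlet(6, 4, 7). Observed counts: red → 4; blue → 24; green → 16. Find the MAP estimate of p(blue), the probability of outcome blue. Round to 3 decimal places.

The posterior is Dirichlet(αᵢ + nᵢ) = Dirichlet(10, 28, 23).
For a Dirichlet(a₁,…,a_K) with all aᵢ > 1, the mode has j-th component (aⱼ − 1)/(Σaᵢ − K).
Here Σaᵢ = 61 and K = 3, so p(blue) = (28 − 1)/(61 − 3) = 27/58 ≈ 0.466.

MAP estimate of p(blue) = 0.466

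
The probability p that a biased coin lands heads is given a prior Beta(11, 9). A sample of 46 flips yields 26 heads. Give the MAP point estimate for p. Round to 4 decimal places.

p̂_MAP = 0.5625

Prior: Beta(11, 9).
Data: 26 successes in 46 trials. The binomial likelihood contributes p^26(1−p)^20, so the posterior is Beta(11+26, 9+20) = Beta(37, 29).
For Beta(a, b) with a, b > 1 the mode is (a−1)/(a+b−2) = 36/64 ≈ 0.5625.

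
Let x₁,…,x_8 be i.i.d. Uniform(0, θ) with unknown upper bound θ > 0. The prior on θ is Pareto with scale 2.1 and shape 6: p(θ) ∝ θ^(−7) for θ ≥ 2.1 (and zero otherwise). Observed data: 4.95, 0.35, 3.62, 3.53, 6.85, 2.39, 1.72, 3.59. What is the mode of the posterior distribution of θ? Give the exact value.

The Uniform(0, θ) likelihood is θ^(−n) for θ ≥ max(xᵢ), zero otherwise. Here max(xᵢ) = 6.85.
Posterior ∝ θ^(−7) · θ^(−8) = θ^(−15) on θ ≥ max(2.1, 6.85) = 6.85.
This density is strictly decreasing in θ, so the posterior mode lies at the lower boundary of the support.

θ̂_MAP = 6.85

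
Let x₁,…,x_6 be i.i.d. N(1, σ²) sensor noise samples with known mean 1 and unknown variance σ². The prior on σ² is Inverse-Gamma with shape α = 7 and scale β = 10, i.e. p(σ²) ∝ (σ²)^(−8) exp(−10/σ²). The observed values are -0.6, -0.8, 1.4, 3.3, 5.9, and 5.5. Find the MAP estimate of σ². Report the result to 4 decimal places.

σ̂²_MAP = 3.4323

Sum of squared deviations about the known mean: SS = (-0.6−1)² + (-0.8−1)² + (1.4−1)² + (3.3−1)² + (5.9−1)² + (5.5−1)² = 55.51.
The Normal likelihood contributes (σ²)^(−n/2) exp(−SS/(2σ²)), so the posterior is Inverse-Gamma(α + n/2, β + SS/2) = Inverse-Gamma(10, 37.755).
The mode of Inverse-Gamma(a, b) is b/(a+1) = 37.755/11 ≈ 3.4323.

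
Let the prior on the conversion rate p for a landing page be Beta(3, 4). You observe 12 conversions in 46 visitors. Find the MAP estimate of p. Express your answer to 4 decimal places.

p̂_MAP = 0.2745

Prior: Beta(3, 4).
Data: 12 successes in 46 trials. The binomial likelihood contributes p^12(1−p)^34, so the posterior is Beta(3+12, 4+34) = Beta(15, 38).
For Beta(a, b) with a, b > 1 the mode is (a−1)/(a+b−2) = 14/51 ≈ 0.2745.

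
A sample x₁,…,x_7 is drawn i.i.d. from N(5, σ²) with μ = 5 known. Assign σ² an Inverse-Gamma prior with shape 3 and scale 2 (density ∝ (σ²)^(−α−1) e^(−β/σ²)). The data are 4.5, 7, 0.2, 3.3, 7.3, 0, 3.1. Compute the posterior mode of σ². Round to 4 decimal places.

σ̂²_MAP = 4.5387

Sum of squared deviations about the known mean: SS = (4.5−5)² + (7−5)² + (0.2−5)² + (3.3−5)² + (7.3−5)² + (0−5)² + (3.1−5)² = 64.08.
The Normal likelihood contributes (σ²)^(−n/2) exp(−SS/(2σ²)), so the posterior is Inverse-Gamma(α + n/2, β + SS/2) = Inverse-Gamma(6.5, 34.04).
The mode of Inverse-Gamma(a, b) is b/(a+1) = 34.04/7.5 ≈ 4.5387.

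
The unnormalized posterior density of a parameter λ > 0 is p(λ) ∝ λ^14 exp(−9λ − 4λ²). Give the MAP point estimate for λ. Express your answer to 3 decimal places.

λ̂_MAP = 0.875

ℓ'(λ) = 14/λ − 9 − 8λ. Setting this to zero and multiplying by λ: 8λ² + 9λ − 14 = 0.
λ = (−9 + √(9² + 4·8·14)) / (2·8) = (−9 + √529) / 16 = (−9 + 23)/16 = 7/8.
ℓ''(λ) = −14/λ² − 8 < 0, confirming a maximum.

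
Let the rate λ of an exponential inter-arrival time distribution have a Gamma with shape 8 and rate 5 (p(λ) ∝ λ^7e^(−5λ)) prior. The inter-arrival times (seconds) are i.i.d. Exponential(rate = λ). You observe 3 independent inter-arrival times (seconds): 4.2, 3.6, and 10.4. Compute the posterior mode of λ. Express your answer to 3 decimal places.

λ̂_MAP = 0.431

The Exponential(rate=λ) likelihood is ∝ λ^n e^(−λΣtᵢ). Here n = 3 and Σtᵢ = 4.2 + 3.6 + 10.4 = 18.2.
Posterior ∝ λ^7e^(−5λ) · λ^3e^(−18.2λ) = λ^10e^(−23.2λ), i.e. Gamma(11, 23.2).
Mode = (a−1)/b = 10/23.2 ≈ 0.431.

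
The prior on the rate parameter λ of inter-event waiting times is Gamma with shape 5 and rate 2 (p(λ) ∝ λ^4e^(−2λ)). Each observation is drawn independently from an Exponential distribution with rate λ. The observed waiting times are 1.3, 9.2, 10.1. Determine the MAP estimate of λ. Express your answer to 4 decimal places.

The Exponential(rate=λ) likelihood is ∝ λ^n e^(−λΣtᵢ). Here n = 3 and Σtᵢ = 1.3 + 9.2 + 10.1 = 20.6.
Posterior ∝ λ^4e^(−2λ) · λ^3e^(−20.6λ) = λ^7e^(−22.6λ), i.e. Gamma(8, 22.6).
Mode = (a−1)/b = 7/22.6 ≈ 0.3097.

λ̂_MAP = 0.3097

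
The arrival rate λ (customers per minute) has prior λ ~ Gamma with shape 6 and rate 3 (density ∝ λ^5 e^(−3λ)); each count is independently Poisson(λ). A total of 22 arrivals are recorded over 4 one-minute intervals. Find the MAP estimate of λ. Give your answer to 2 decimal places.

λ̂_MAP = 3.86

Σxᵢ = 22, n = 4.
Posterior ∝ λ^5e^(−3λ) · λ^22e^(−4λ) = λ^27e^(−7λ), i.e. Gamma(shape=28, rate=7).
The mode of a Gamma(a, b) with a ≥ 1 (shape–rate) is (a−1)/b = 27/7 ≈ 3.86.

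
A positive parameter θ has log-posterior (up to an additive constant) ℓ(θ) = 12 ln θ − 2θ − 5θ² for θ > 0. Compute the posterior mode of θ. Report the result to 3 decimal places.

θ̂_MAP = 1.000

ℓ'(θ) = 12/θ − 2 − 10θ. Setting this to zero and multiplying by θ: 10θ² + 2θ − 12 = 0.
θ = (−2 + √(2² + 4·10·12)) / (2·10) = (−2 + √484) / 20 = (−2 + 22)/20 = 1.
ℓ''(θ) = −12/θ² − 10 < 0, confirming a maximum.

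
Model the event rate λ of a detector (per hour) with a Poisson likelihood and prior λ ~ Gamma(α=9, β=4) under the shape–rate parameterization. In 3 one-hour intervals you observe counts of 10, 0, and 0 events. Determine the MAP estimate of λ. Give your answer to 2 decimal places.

λ̂_MAP = 2.57

Σxᵢ = 10+0+0 = 10, with n = 3.
Posterior ∝ λ^8e^(−4λ) · λ^10e^(−3λ) = λ^18e^(−7λ), i.e. Gamma(shape=19, rate=7).
The mode of a Gamma(a, b) with a ≥ 1 (shape–rate) is (a−1)/b = 18/7 ≈ 2.57.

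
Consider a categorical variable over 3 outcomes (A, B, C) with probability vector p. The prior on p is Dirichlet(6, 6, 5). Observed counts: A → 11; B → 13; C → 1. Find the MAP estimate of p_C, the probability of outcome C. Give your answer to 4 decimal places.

MAP estimate of p_C = 0.1282

The posterior is Dirichlet(αᵢ + nᵢ) = Dirichlet(17, 19, 6).
For a Dirichlet(a₁,…,a_K) with all aᵢ > 1, the mode has j-th component (aⱼ − 1)/(Σaᵢ − K).
Here Σaᵢ = 42 and K = 3, so p_C = (6 − 1)/(42 − 3) = 5/39 ≈ 0.1282.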